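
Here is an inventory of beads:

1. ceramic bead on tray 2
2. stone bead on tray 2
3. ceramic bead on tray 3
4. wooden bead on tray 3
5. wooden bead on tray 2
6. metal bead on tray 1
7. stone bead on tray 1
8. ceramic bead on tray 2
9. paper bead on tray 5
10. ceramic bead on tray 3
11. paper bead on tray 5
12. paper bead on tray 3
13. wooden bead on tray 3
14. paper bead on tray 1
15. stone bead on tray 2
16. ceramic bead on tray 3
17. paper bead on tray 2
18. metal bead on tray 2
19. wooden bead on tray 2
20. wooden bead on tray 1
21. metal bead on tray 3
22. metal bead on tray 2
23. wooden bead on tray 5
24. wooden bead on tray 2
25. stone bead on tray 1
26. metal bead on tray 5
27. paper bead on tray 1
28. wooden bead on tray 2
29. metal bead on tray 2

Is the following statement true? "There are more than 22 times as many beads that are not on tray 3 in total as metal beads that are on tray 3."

False

There are 22 beads that are not on tray 3.
There is 1 metal bead on tray 3.
The claim requires 22 > 22 × 1 = 22, which does not hold.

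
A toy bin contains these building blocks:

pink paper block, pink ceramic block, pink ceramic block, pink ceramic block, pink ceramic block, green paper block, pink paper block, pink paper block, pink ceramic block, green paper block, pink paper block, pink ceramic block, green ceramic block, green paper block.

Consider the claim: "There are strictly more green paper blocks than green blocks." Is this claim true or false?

False

green paper blocks: 3.
green blocks: 4.
The claim requires 3 > 4, which does not hold.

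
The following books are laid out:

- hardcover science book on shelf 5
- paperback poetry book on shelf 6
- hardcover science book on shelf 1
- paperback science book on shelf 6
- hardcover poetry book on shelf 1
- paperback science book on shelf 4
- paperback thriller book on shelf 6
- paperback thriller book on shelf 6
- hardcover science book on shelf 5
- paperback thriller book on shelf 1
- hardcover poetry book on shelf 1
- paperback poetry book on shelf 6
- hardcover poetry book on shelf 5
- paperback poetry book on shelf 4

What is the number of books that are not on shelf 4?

Total books: 14; with the excluded value: 2; remaining 14 − 2 = 12.

12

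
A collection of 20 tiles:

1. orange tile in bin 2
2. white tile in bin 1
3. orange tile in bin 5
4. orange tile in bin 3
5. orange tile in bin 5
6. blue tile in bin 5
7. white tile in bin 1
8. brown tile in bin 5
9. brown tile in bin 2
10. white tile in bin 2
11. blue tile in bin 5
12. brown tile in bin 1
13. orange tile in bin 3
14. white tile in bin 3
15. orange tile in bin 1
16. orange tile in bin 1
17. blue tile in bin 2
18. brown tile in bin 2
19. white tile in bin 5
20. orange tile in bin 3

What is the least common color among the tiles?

blue

Counts by color: orange 8, white 5, brown 4, blue 3.
The minimum is 3, held uniquely by blue.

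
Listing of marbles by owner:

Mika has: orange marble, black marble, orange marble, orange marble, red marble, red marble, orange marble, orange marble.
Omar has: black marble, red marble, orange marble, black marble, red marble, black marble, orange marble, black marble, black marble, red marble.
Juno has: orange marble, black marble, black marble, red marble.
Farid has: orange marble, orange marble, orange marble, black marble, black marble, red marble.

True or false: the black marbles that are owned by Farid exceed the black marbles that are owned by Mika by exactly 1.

black marbles owned by Farid: 2.
black marbles owned by Mika: 1.
The claim requires 2 − 1 (= 1) to equal 1, which holds.

True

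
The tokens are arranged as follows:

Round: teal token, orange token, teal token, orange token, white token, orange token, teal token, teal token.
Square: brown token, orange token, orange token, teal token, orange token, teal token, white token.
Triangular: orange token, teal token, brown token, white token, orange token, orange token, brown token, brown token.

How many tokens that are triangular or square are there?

square: 7; triangular: 8; together 7 + 8 = 15.

15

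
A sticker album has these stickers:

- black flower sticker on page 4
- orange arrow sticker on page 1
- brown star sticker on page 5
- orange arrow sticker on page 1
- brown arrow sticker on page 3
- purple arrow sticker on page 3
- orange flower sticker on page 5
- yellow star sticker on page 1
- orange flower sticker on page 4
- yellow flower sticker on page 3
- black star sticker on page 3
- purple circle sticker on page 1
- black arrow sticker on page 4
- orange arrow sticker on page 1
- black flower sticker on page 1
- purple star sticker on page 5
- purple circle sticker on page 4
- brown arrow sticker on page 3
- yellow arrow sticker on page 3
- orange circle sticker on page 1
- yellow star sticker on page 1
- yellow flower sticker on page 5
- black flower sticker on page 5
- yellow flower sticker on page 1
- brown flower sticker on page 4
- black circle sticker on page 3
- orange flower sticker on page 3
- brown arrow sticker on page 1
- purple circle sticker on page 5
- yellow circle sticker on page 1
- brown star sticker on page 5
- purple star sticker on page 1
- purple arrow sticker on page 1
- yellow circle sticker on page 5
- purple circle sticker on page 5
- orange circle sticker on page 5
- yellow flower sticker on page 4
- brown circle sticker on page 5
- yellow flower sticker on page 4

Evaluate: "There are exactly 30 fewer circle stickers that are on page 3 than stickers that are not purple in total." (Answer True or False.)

True

circle stickers on page 3: 1.
stickers that are not purple: 31.
The claim requires 31 − 1 (= 30) to equal 30, which holds.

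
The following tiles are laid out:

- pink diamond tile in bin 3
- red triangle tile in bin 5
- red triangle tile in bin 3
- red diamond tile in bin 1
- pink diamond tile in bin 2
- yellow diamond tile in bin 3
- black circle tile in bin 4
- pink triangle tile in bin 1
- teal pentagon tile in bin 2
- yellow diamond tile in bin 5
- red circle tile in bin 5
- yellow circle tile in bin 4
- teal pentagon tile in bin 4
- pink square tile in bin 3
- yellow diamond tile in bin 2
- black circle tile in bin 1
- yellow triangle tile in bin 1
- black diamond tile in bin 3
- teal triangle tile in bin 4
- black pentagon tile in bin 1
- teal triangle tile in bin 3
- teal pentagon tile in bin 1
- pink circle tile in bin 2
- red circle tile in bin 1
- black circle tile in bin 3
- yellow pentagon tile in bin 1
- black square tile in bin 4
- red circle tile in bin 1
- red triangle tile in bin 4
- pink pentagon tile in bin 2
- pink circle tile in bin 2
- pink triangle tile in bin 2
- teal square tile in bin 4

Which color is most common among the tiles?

pink

Counts by color: pink 8, red 7, teal 6, yellow 6, black 6.
The maximum is 8, held uniquely by pink.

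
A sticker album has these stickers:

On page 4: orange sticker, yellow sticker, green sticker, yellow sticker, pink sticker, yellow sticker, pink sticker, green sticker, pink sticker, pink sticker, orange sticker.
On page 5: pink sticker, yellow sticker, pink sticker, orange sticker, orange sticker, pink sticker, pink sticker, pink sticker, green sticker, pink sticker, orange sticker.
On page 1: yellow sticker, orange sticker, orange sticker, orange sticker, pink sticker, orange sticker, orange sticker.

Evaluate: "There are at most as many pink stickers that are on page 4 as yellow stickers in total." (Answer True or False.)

There are 4 pink stickers on page 4.
There are 5 yellow stickers.
The claim requires 4 ≤ 5, which holds.

True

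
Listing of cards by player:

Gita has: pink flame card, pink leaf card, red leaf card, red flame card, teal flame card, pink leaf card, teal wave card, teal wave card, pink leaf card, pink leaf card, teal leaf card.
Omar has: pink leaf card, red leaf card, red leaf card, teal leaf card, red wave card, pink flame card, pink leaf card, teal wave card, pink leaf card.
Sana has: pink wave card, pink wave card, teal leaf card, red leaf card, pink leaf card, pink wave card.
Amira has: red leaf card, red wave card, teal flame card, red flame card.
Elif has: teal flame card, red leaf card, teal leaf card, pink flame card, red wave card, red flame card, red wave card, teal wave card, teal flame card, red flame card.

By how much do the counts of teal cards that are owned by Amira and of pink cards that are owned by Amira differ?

teal cards owned by Amira: 1. pink cards owned by Amira: 0.
|1 − 0| = 1 − 0 = 1.

1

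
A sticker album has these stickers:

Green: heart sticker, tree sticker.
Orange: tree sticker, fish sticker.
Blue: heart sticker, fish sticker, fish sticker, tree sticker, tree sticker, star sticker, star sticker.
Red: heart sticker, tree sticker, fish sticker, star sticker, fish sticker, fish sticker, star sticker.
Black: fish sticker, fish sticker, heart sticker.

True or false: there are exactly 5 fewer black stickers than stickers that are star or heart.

True

black stickers: 3.
stickers that are star or heart: 8.
The claim requires 8 − 3 (= 5) to equal 5, which holds.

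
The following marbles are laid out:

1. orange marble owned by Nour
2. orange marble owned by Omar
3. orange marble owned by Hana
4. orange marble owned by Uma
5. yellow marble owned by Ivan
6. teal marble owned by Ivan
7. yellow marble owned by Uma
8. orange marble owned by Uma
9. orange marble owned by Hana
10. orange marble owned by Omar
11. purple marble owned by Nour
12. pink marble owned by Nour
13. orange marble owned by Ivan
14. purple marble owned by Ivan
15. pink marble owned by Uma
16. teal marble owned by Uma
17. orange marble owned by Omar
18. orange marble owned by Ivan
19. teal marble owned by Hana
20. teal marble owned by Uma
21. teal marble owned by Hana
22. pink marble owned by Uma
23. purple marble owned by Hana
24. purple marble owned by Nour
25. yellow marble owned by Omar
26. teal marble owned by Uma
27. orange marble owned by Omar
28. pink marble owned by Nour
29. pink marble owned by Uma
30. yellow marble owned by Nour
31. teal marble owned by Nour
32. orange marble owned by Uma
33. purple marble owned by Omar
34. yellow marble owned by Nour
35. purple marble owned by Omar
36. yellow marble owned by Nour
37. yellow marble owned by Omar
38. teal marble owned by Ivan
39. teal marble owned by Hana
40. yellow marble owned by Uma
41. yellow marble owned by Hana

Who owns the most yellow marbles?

Counts by owner (restricted to yellow marbles): Nour→3, Uma→2, Omar→2, Ivan→1, Hana→1.
The maximum is 3, held uniquely by Nour.

Nour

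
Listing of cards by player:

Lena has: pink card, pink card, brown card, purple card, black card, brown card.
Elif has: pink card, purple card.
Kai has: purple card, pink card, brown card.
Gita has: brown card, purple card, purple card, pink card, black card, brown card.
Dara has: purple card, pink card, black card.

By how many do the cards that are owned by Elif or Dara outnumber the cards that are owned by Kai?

2

cards owned by Elif or Dara: 5.
cards owned by Kai: 3.
5 − 3 = 2.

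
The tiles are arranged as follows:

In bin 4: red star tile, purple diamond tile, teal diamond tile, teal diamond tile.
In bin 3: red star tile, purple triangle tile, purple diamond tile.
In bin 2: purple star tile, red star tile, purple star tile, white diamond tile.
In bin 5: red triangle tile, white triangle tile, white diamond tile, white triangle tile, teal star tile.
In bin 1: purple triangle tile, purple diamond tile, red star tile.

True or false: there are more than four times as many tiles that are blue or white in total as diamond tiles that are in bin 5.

False

There are 4 tiles that are blue or white.
There is 1 diamond tile in bin 5.
The claim requires 4 > 4 × 1 = 4, which does not hold.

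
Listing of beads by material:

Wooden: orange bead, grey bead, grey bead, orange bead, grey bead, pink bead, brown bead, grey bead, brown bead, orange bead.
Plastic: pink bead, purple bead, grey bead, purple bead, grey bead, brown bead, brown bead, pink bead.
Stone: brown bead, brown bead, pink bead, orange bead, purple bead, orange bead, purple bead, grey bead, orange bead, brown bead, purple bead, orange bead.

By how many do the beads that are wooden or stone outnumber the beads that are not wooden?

beads that are wooden or stone: 22.
beads that are not wooden: 20.
22 − 20 = 2.

2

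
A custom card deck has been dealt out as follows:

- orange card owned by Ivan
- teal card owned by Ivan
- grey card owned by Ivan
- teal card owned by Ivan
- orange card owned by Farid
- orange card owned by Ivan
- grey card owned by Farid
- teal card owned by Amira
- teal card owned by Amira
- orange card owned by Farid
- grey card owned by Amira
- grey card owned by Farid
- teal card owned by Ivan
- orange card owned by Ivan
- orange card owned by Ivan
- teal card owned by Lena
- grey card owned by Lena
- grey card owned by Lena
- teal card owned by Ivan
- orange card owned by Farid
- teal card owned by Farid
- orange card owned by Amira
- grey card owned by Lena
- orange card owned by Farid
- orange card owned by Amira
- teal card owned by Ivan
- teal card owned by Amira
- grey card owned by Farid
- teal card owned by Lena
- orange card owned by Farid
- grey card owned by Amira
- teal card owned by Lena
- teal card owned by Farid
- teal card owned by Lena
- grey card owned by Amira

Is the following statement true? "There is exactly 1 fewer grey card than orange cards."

There are 10 grey cards.
There are 11 orange cards.
The claim requires 11 − 10 (= 1) to equal 1, which holds.

True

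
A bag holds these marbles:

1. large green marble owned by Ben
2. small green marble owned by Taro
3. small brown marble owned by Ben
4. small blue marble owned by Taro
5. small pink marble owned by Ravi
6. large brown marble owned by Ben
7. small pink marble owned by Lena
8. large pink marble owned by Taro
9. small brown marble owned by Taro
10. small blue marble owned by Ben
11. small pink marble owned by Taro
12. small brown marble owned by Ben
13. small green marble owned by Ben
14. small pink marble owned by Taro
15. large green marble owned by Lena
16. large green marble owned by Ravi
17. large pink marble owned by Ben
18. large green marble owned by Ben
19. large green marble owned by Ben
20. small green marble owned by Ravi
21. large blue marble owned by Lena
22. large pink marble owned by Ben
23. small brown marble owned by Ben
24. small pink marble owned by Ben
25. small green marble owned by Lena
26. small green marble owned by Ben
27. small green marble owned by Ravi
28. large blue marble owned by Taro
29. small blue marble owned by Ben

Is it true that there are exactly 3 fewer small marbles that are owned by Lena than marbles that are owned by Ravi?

small marbles owned by Lena: 2.
marbles owned by Ravi: 4.
The claim requires 4 − 2 (= 2) to equal 3, which does not hold.

False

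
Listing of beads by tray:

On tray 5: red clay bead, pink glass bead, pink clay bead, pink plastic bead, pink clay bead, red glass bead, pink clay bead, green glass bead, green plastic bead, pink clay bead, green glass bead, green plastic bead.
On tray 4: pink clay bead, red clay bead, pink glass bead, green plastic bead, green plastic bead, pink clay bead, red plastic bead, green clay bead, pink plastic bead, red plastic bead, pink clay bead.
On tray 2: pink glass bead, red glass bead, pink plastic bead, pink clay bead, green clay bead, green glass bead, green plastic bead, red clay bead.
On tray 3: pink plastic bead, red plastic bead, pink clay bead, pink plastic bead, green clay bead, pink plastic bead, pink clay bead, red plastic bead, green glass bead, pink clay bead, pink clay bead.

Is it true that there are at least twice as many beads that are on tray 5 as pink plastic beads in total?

|beads on tray 5| = 12.
|pink plastic beads| = 6.
The claim requires 12 ≥ 2 × 6 = 12, which holds.

True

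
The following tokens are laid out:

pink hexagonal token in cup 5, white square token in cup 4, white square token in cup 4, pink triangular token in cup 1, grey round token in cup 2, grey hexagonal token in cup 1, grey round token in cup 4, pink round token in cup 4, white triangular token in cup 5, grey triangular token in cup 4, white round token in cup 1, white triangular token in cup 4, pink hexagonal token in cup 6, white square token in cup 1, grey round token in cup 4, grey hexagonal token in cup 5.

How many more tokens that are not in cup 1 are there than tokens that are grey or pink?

2

tokens that are not in cup 1: 12.
tokens that are grey or pink: 10.
12 − 10 = 2.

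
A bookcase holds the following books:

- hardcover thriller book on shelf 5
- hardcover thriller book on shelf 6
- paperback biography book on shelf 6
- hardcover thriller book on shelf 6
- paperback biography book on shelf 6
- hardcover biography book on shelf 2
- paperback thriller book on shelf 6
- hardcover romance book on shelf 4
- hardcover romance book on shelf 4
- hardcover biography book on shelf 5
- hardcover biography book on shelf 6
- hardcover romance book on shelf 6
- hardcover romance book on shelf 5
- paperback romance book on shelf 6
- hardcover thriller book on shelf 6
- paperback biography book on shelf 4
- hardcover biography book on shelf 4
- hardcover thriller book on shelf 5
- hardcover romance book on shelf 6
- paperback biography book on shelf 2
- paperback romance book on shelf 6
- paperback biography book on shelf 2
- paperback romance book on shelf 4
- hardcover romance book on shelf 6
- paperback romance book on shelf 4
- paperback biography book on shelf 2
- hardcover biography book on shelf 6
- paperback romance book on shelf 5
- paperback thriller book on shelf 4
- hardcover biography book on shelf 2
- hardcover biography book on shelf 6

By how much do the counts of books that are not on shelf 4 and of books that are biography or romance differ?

books that are not on shelf 4: 24. books that are biography or romance: 24.
|24 − 24| = 24 − 24 = 0.

0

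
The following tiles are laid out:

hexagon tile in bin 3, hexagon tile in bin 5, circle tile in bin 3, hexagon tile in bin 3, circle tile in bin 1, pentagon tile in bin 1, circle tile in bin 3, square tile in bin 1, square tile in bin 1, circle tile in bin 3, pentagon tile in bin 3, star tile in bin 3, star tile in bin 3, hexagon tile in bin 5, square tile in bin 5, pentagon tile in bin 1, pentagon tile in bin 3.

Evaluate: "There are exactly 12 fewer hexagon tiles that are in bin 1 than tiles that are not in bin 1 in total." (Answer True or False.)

True

|hexagon tiles in bin 1| = 0.
|tiles that are not in bin 1| = 12.
The claim requires 12 − 0 (= 12) to equal 12, which holds.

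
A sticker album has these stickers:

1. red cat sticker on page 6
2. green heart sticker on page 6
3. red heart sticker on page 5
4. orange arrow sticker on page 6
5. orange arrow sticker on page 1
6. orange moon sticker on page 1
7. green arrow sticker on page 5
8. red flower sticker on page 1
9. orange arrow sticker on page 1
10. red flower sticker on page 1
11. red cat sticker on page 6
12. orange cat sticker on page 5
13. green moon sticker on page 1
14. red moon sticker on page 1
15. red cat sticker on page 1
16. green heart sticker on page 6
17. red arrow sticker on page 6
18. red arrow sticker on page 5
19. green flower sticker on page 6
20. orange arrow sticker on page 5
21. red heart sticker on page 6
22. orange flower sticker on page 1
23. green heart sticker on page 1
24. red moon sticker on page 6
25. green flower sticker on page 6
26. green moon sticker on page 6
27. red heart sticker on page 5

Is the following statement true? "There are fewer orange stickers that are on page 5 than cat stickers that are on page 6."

There are 2 orange stickers on page 5.
There are 2 cat stickers on page 6.
The claim requires 2 < 2, which does not hold.

False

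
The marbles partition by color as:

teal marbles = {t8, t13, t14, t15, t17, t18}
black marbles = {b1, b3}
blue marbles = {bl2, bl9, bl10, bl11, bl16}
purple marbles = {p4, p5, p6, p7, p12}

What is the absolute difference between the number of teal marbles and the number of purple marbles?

1

teal marbles: 6. purple marbles: 5.
|6 − 5| = 6 − 5 = 1.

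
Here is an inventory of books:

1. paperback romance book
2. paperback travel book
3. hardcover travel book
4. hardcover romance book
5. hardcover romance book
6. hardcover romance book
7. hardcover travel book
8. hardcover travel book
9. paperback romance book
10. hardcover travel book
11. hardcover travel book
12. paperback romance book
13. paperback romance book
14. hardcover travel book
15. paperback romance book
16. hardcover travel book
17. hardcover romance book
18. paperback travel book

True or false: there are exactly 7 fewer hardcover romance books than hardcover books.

True

|hardcover romance books| = 4.
|hardcover books| = 11.
The claim requires 11 − 4 (= 7) to equal 7, which holds.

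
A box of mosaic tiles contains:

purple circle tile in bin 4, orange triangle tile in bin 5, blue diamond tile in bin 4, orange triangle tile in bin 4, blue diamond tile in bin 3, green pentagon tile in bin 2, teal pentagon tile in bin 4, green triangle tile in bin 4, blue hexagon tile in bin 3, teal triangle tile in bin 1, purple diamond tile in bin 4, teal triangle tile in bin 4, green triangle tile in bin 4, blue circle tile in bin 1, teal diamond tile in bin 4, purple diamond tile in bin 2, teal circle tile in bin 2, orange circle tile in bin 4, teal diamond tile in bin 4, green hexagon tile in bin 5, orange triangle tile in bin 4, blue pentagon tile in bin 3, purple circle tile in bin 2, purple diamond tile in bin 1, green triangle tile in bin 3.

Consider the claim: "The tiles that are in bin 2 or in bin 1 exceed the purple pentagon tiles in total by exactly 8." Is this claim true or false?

False

|tiles in bin 2 or in bin 1| = 7.
|purple pentagon tiles| = 0.
The claim requires 7 − 0 (= 7) to equal 8, which does not hold.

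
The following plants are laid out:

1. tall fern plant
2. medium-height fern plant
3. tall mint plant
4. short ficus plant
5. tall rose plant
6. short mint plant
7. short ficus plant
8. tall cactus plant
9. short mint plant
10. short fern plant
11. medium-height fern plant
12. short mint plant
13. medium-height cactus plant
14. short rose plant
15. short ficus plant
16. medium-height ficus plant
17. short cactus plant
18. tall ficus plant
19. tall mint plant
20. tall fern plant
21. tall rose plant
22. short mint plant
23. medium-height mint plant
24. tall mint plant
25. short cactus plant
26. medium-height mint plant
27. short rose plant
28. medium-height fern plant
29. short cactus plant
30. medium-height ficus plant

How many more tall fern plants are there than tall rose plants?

tall fern plants: 2.
tall rose plants: 2.
2 − 2 = 0.

0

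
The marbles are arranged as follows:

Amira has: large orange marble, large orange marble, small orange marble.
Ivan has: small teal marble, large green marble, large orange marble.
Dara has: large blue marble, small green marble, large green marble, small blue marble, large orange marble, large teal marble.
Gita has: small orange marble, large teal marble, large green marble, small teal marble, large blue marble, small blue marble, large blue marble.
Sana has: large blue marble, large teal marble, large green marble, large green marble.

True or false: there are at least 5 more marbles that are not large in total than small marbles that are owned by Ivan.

True

|marbles that are not large| = 7.
|small marbles owned by Ivan| = 1.
The claim requires 7 − 1 = 6 ≥ 5, which holds.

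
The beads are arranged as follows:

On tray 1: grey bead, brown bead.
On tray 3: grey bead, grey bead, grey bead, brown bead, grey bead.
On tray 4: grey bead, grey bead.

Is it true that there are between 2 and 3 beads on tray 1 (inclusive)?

True

|beads on tray 1| = 2.
The claim requires 2 ≤ 2 ≤ 3, which holds.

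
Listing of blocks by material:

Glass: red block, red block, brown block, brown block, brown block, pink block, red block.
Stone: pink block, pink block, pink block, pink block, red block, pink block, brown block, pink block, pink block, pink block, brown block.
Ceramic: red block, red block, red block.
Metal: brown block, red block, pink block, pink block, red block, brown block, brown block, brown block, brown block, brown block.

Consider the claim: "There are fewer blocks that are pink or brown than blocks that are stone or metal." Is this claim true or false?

False

|blocks that are pink or brown| = 22.
|blocks that are stone or metal| = 21.
The claim requires 22 < 21, which does not hold.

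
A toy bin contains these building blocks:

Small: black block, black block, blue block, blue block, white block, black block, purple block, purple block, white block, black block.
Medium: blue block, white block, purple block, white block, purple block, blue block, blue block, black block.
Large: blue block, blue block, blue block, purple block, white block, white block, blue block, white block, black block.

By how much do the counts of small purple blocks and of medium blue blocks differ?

small purple blocks: 2. medium blue blocks: 3.
|2 − 3| = 3 − 2 = 1.

1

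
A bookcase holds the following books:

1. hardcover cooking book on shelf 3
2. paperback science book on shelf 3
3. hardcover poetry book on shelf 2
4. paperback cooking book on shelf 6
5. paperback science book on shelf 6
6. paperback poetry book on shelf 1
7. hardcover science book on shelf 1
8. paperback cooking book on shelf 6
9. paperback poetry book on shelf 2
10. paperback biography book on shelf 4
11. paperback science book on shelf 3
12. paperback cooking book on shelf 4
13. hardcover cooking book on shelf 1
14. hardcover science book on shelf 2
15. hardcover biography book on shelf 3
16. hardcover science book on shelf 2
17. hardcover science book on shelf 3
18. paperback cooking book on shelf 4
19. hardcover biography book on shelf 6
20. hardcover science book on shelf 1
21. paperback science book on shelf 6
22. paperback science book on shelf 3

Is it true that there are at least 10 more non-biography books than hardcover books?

False

|non-biography books| = 19.
|hardcover books| = 10.
The claim requires 19 − 10 = 9 ≥ 10, which does not hold.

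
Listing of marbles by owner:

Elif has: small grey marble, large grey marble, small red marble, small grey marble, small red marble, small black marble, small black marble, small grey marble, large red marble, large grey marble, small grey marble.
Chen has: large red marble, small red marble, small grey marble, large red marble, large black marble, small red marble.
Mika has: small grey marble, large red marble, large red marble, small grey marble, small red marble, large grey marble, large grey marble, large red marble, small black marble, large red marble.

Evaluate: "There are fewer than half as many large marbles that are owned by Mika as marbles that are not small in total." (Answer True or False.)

large marbles owned by Mika: 6.
marbles that are not small: 12.
The claim requires 2 × 6 = 12 < 12, which does not hold.

False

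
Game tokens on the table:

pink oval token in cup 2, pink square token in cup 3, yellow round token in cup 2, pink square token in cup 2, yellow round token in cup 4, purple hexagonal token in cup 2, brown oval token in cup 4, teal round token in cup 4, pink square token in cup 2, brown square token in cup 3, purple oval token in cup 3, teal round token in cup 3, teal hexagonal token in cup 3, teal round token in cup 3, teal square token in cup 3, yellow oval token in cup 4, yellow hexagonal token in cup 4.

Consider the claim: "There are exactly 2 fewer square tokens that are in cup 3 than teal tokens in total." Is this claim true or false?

True

|square tokens in cup 3| = 3.
|teal tokens| = 5.
The claim requires 5 − 3 (= 2) to equal 2, which holds.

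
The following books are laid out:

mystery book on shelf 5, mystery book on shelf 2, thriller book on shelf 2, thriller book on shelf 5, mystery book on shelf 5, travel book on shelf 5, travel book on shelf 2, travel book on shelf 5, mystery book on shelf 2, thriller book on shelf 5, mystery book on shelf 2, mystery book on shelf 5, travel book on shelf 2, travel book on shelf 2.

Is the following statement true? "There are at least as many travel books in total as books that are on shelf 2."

There are 5 travel books.
There are 7 books on shelf 2.
The claim requires 5 ≥ 7, which does not hold.

False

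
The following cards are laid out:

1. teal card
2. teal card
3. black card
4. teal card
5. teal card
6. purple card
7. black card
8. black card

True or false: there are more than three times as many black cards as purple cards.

False

There are 3 black cards.
There is 1 purple card.
The claim requires 3 > 3 × 1 = 3, which does not hold.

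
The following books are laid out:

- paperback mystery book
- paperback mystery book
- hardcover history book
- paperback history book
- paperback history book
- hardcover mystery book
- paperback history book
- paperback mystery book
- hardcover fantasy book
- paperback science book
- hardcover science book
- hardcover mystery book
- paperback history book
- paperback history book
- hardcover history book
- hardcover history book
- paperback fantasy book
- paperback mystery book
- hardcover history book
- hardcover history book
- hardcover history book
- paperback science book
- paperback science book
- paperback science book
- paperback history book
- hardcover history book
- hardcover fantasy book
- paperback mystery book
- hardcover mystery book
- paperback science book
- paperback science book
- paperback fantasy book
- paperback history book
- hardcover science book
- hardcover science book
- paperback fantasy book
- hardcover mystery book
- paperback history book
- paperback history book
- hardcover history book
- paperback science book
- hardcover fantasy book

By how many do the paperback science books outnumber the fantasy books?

paperback science books: 7.
fantasy books: 6.
7 − 6 = 1.

1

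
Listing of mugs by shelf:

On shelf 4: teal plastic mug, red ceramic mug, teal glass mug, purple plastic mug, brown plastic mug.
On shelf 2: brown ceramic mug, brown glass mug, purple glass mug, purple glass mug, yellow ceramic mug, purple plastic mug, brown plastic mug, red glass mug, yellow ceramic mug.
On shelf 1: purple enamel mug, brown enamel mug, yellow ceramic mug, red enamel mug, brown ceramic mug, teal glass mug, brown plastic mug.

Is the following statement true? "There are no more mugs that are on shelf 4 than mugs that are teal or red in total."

True

There are 5 mugs on shelf 4.
There are 6 mugs that are teal or red.
The claim requires 5 ≤ 6, which holds.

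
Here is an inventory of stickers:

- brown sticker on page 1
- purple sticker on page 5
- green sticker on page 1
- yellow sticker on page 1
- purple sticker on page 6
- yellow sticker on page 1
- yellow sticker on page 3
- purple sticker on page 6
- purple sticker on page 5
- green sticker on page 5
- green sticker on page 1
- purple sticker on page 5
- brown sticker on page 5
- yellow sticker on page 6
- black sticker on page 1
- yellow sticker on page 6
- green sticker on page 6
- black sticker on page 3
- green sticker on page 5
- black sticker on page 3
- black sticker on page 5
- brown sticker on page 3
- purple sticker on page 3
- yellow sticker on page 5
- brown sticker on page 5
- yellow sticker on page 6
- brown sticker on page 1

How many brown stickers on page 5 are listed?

2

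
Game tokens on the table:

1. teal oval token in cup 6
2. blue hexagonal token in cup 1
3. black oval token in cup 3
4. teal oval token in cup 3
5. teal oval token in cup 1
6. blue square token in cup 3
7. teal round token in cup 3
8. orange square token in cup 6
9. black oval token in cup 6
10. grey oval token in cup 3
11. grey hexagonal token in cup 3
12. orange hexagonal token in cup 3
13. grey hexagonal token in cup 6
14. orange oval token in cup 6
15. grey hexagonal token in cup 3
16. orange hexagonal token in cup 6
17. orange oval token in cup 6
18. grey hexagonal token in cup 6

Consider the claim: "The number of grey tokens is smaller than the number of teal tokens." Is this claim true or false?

False

grey tokens: 5.
teal tokens: 4.
The claim requires 5 < 4, which does not hold.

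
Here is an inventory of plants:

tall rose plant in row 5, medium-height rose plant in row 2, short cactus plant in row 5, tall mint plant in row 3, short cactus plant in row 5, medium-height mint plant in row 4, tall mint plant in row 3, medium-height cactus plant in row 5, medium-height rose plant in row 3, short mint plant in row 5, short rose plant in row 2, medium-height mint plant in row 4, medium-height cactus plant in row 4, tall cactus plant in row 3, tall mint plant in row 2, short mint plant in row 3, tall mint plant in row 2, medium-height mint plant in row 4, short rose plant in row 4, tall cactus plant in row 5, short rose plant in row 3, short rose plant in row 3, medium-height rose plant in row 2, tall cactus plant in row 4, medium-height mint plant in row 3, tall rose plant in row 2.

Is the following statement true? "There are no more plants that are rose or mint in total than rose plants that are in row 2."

There are 19 plants that are rose or mint.
There are 4 rose plants in row 2.
The claim requires 19 ≤ 4, which does not hold.

False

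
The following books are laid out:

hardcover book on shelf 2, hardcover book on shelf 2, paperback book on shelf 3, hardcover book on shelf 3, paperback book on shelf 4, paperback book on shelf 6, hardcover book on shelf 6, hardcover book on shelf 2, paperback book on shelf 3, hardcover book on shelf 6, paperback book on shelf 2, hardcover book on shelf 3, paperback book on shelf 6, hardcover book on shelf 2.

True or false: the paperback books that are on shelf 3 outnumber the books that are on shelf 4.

True

paperback books on shelf 3: 2.
books on shelf 4: 1.
The claim requires 2 > 1, which holds.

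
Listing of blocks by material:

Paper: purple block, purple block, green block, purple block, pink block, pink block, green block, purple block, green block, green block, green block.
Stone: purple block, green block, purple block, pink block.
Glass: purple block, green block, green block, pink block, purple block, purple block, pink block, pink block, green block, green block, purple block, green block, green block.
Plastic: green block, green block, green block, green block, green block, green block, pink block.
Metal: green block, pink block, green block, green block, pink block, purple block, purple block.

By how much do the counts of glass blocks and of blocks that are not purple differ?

17

glass blocks: 13. blocks that are not purple: 30.
|13 − 30| = 30 − 13 = 17.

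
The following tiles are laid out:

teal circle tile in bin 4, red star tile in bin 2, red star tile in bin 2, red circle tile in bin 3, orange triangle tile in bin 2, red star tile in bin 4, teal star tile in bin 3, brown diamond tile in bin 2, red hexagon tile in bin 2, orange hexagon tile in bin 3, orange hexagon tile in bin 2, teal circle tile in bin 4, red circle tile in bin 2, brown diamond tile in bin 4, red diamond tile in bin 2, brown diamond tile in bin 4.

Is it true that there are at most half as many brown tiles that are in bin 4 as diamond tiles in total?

True

|brown tiles in bin 4| = 2.
|diamond tiles| = 4.
The claim requires 2 × 2 = 4 ≤ 4, which holds.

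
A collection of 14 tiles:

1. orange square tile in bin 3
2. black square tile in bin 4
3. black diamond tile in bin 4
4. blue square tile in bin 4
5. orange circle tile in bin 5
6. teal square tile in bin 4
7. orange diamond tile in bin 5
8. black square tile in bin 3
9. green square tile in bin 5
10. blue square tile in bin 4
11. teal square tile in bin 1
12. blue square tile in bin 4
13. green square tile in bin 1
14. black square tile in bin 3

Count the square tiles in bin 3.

3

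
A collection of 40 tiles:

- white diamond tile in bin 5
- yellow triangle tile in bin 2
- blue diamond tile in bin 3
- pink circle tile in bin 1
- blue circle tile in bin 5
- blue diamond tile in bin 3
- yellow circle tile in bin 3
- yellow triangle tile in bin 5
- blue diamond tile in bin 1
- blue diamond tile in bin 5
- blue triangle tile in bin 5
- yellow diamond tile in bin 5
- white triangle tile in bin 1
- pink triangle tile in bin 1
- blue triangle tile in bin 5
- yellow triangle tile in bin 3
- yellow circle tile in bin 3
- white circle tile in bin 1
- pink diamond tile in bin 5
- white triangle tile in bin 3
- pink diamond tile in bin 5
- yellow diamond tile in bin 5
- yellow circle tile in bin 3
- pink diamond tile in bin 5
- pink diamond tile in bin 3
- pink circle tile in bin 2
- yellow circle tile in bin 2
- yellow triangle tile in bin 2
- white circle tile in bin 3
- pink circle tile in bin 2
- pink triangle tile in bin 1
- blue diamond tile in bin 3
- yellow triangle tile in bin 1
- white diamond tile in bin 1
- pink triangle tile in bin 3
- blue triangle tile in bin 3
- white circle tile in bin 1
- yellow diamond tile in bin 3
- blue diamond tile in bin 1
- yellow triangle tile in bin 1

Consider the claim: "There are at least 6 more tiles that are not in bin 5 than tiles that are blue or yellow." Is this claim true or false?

True

tiles that are not in bin 5: 29.
tiles that are blue or yellow: 23.
The claim requires 29 − 23 = 6 ≥ 6, which holds.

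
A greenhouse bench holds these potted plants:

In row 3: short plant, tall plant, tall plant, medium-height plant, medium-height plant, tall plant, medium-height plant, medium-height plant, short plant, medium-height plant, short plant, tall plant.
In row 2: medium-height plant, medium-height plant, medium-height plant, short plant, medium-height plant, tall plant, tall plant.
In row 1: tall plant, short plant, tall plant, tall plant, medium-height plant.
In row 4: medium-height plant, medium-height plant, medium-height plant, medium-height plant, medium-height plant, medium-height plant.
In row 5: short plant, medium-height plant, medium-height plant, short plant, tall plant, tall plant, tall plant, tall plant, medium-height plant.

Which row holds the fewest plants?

row 1

Counts by row: row 3→12, row 5→9, row 2→7, row 4→6, row 1→5.
The minimum is 5, held uniquely by row 1.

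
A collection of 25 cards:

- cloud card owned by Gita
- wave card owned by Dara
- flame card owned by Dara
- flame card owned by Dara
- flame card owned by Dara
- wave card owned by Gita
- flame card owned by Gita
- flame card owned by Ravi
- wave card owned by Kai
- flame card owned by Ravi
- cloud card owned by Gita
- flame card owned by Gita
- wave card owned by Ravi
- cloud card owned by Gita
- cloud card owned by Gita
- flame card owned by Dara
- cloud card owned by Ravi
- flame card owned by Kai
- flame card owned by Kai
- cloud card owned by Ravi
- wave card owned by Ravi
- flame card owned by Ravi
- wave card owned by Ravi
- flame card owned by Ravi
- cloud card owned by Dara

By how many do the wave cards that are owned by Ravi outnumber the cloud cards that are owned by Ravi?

1

wave cards owned by Ravi: 3.
cloud cards owned by Ravi: 2.
3 − 2 = 1.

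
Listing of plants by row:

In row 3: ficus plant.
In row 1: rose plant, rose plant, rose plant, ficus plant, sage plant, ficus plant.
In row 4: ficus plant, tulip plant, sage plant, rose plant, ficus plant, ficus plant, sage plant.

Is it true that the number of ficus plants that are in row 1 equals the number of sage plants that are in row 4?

True

ficus plants in row 1: 2.
sage plants in row 4: 2.
The claim requires 2 = 2, which holds.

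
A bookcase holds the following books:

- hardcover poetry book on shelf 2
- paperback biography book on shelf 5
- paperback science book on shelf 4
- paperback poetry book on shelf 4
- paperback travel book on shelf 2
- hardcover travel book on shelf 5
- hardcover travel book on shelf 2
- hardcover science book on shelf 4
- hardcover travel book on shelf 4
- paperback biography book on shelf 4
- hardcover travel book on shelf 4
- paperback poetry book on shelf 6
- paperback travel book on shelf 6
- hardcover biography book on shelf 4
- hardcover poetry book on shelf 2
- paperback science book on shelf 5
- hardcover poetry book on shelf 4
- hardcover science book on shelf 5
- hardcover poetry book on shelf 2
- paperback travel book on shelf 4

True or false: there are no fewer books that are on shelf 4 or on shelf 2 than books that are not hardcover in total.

There are 14 books on shelf 4 or on shelf 2.
There are 9 books that are not hardcover.
The claim requires 14 ≥ 9, which holds.

True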